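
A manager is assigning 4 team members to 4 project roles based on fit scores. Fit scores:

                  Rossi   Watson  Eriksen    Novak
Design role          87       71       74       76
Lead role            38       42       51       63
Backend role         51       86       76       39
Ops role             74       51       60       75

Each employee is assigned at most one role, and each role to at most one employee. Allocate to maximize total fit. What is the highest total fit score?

Maximum total: 299 pts

This is the linear assignment problem.
Optimal: Rossi→Design role (87 pts), Watson→Backend role (86 pts), Eriksen→Lead role (51 pts), Novak→Ops role (75 pts) — total 87+86+51+75 = 299 pts.
Column-greedy (each role in turn goes to its best remaining employee) gives 296 pts, worse by 3.
Next-best assignment: Rossi→Ops role, Watson→Backend role, Eriksen→Design role, Novak→Lead role = 297 pts.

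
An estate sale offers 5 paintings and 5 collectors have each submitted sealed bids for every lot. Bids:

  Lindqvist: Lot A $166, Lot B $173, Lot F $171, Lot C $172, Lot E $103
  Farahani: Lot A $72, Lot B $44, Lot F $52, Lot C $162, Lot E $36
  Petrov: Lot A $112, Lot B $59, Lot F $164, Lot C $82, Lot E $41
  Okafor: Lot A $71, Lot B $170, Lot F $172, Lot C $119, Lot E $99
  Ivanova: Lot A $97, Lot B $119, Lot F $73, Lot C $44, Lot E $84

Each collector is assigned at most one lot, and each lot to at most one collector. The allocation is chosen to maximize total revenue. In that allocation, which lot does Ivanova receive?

Optimal: Lindqvist→Lot A ($166), Farahani→Lot C ($162), Petrov→Lot F ($164), Okafor→Lot B ($170), Ivanova→Lot E ($84) — total 166+162+164+170+84 = $746.
Max-entry greedy (repeatedly take the single best remaining cell) gives $703, worse by 43.
Next-best assignment: Lindqvist→Lot A, Farahani→Lot C, Petrov→Lot F, Okafor→Lot E, Ivanova→Lot B = $710.
Swapping Ivanova↔Petrov (Ivanova→Lot F $73, Petrov→Lot E $41) loses 134.
Ivanova's own top lot is Lot B ($119), but forcing Ivanova→Lot B and reassigning the rest optimally gives only $710 — worse by 36.

Ivanova receives Lot E.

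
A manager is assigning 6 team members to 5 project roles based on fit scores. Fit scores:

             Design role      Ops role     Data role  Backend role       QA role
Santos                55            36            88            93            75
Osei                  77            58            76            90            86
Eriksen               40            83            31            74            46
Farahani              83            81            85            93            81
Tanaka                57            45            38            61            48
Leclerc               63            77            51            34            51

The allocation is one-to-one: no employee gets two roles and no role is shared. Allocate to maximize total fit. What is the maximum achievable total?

Max total: 413 pts

Optimal: Leclerc→Design role (63 pts), Eriksen→Ops role (83 pts), Santos→Data role (88 pts), Farahani→Backend role (93 pts), Osei→QA role (86 pts) — total 63+83+88+93+86 = 413 pts.
Max-entry greedy (repeatedly take the single best remaining cell) gives 410 pts, worse by 3.
Checked against all permutations: 413 pts is optimal.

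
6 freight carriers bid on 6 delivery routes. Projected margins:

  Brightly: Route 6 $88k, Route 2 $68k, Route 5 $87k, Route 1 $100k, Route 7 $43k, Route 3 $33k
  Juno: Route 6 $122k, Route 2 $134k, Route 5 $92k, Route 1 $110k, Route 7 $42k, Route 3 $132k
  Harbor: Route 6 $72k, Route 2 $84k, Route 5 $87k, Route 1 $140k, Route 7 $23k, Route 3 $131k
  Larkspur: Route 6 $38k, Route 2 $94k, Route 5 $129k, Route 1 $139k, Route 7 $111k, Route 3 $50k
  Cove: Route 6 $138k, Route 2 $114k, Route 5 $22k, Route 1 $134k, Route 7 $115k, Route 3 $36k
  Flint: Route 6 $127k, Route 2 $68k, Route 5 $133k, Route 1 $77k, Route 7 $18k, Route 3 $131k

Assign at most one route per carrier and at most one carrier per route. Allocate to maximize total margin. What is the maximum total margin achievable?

This is a one-to-one assignment (maximum-weight bipartite matching).
Optimal: Brightly→Route 1 ($100k), Juno→Route 2 ($134k), Harbor→Route 3 ($131k), Larkspur→Route 7 ($111k), Cove→Route 6 ($138k), Flint→Route 5 ($133k) — total 100+134+131+111+138+133 = $747k.
Column-greedy (each route in turn goes to its best remaining carrier) gives $689k, worse by 58.
Next-best assignment: Brightly→Route 5, Juno→Route 2, Harbor→Route 1, Larkspur→Route 7, Cove→Route 6, Flint→Route 3 = $741k.
No other one-to-one assignment exceeds $747k.

Max total: $747k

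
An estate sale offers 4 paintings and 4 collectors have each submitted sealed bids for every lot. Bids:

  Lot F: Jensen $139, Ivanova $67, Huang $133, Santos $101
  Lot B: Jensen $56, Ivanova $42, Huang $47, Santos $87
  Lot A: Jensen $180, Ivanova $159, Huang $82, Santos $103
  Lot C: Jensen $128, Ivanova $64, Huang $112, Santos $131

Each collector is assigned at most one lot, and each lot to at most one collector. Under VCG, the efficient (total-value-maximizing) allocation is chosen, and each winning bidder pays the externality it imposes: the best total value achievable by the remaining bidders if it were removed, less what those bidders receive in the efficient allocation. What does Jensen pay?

Efficient allocation: Jensen→Lot C ($128), Ivanova→Lot A ($159), Huang→Lot F ($133), Santos→Lot B ($87); total welfare W = $507.
Jensen receives Lot C at value $128, so the others get W − 128 = $379.
Without Jensen: best allocation of the remaining 3 bidders over all 4 lots is Ivanova→Lot A ($159), Huang→Lot F ($133), Santos→Lot C ($131), total $423.
VCG payment = (others' best without Jensen) − (others' welfare with Jensen) = 423 − 379 = $44.

Jensen pays $44.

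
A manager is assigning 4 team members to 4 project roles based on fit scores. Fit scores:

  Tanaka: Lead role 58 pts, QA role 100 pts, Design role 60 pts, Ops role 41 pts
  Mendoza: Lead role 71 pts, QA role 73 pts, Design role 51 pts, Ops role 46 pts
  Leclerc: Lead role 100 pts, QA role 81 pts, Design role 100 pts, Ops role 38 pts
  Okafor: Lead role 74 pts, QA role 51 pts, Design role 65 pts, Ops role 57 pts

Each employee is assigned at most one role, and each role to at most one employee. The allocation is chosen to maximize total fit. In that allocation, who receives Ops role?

Treat this as an assignment problem: match each employee to one role.
Optimal: Tanaka→QA role (100 pts), Mendoza→Lead role (71 pts), Leclerc→Design role (100 pts), Okafor→Ops role (57 pts) — total 100+71+100+57 = 328 pts.
Swapping Okafor↔Leclerc (Okafor→Design role 65 pts, Leclerc→Ops role 38 pts) loses 54.
Checked against all permutations: 328 pts is optimal.
Okafor's own top role is Lead role (74 pts), but forcing Okafor→Lead role and reassigning the rest optimally gives only 320 pts — worse by 8.

Okafor receives Ops role.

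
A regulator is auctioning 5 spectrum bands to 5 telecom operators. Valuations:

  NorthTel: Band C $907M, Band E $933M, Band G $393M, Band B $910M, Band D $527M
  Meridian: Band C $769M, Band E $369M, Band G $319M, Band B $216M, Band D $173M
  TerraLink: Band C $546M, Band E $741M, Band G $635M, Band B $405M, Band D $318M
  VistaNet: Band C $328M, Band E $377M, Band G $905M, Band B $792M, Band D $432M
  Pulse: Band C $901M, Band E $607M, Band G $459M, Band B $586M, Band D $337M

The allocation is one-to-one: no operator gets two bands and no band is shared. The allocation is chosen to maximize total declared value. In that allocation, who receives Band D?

Pulse receives Band D.

This is a one-to-one assignment (maximum-weight bipartite matching).
Optimal: NorthTel→Band B ($910M), Meridian→Band C ($769M), TerraLink→Band E ($741M), VistaNet→Band G ($905M), Pulse→Band D ($337M) — total 910+769+741+905+337 = $3662M.
Max-entry greedy (repeatedly take the single best remaining cell) gives $3317M, worse by 345.
Checked against all permutations: $3662M is optimal.
Pulse's own top band is Band C ($901M), but forcing Pulse→Band C and reassigning the rest optimally gives only $3630M — worse by 32.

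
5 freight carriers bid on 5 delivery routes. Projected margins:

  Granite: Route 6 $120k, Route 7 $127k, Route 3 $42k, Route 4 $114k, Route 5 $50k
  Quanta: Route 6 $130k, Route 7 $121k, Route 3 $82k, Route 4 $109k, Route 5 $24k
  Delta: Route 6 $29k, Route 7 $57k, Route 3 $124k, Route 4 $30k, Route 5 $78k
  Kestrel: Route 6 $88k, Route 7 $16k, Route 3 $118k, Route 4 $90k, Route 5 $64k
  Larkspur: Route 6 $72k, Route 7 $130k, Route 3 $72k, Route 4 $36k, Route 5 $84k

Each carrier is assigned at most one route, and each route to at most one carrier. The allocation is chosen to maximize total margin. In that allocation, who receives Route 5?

Delta receives Route 5.

Treat this as an assignment problem: match each carrier to one route.
Optimal: Granite→Route 4 ($114k), Quanta→Route 6 ($130k), Delta→Route 5 ($78k), Kestrel→Route 3 ($118k), Larkspur→Route 7 ($130k) — total 114+130+78+118+130 = $570k.
Row-greedy (each carrier in turn takes its best remaining route) gives $555k, worse by 15.
Next-best assignment: Granite→Route 4, Quanta→Route 6, Delta→Route 3, Kestrel→Route 5, Larkspur→Route 7 = $562k.
Delta's own top route is Route 3 ($124k), but forcing Delta→Route 3 and reassigning the rest optimally gives only $562k — worse by 8.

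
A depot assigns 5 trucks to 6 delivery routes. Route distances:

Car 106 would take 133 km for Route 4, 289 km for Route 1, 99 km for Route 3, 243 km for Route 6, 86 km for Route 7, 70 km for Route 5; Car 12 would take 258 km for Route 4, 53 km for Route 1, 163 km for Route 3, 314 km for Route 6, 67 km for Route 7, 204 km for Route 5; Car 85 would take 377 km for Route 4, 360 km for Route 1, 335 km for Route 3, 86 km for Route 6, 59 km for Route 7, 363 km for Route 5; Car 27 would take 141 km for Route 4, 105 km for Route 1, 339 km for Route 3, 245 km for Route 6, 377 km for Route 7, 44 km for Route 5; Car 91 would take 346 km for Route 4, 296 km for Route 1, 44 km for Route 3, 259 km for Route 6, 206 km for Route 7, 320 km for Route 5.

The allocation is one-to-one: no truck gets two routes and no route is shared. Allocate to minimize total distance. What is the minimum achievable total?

Min total: 313 km

Optimal: Car 106→Route 7 (86 km), Car 12→Route 1 (53 km), Car 85→Route 6 (86 km), Car 27→Route 5 (44 km), Car 91→Route 3 (44 km) — total 86+53+86+44+44 = 313 km.
Min-entry greedy (repeatedly take the single cheapest remaining cell) gives 333 km, worse by 20.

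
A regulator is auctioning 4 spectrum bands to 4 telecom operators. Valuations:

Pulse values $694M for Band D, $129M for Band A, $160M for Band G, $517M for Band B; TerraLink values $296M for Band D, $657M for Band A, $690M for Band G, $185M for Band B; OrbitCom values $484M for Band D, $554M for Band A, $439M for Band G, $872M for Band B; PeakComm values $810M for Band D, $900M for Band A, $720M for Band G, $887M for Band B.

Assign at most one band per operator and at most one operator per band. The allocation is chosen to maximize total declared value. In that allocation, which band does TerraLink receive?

TerraLink receives Band G.

Optimal: Pulse→Band D ($694M), TerraLink→Band G ($690M), OrbitCom→Band B ($872M), PeakComm→Band A ($900M) — total 694+690+872+900 = $3156M.
Next-best assignment: Pulse→Band D, TerraLink→Band A, OrbitCom→Band B, PeakComm→Band G = $2943M.
Every other assignment is strictly worse.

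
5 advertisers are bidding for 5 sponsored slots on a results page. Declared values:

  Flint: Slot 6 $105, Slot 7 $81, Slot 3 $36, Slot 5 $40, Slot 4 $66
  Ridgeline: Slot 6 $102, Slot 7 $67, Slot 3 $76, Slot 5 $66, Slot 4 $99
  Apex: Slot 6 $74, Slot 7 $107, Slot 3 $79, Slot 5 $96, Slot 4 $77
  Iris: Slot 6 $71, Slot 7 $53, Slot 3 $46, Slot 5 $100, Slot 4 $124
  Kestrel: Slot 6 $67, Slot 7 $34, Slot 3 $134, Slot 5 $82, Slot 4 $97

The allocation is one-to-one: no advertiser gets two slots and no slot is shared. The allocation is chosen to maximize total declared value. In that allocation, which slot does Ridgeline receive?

Optimal: Flint→Slot 6 ($105), Ridgeline→Slot 4 ($99), Apex→Slot 7 ($107), Iris→Slot 5 ($100), Kestrel→Slot 3 ($134) — total 105+99+107+100+134 = $545.
Max-entry greedy (repeatedly take the single best remaining cell) gives $536, worse by 9.
Every other assignment is strictly worse.
Ridgeline's own top slot is Slot 6 ($102), but forcing Ridgeline→Slot 6 and reassigning the rest optimally gives only $537 — worse by 8.

Ridgeline receives Slot 4.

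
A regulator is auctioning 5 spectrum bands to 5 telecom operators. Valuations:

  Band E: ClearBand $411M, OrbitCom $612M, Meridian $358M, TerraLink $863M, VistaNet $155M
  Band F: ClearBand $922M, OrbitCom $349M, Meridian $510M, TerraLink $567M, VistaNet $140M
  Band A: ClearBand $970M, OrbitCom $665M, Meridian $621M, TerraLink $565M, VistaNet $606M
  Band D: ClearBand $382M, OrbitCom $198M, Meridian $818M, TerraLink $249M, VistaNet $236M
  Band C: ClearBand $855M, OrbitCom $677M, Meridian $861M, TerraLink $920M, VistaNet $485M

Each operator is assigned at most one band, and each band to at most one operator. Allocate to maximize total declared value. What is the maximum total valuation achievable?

Treat this as an assignment problem: match each operator to one band.
Optimal: ClearBand→Band F ($922M), OrbitCom→Band C ($677M), Meridian→Band D ($818M), TerraLink→Band E ($863M), VistaNet→Band A ($606M) — total 922+677+818+863+606 = $3886M.
Row-greedy (each operator in turn takes its best remaining band) gives $3468M, worse by 418.
Next-best assignment: ClearBand→Band F, OrbitCom→Band E, Meridian→Band D, TerraLink→Band C, VistaNet→Band A = $3878M.
Swapping VistaNet↔ClearBand (VistaNet→Band F $140M, ClearBand→Band A $970M) loses 418.
No other one-to-one assignment exceeds $3886M.

Max total: $3886M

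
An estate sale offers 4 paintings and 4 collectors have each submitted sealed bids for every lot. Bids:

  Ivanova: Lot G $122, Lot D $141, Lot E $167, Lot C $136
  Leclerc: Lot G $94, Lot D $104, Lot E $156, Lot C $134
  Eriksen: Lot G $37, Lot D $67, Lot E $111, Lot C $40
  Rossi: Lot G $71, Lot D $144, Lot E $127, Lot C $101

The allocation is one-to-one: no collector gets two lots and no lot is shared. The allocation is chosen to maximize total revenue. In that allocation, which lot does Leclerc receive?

Leclerc receives Lot C.

Optimal: Ivanova→Lot G ($122), Leclerc→Lot C ($134), Eriksen→Lot E ($111), Rossi→Lot D ($144) — total 122+134+111+144 = $511.
Row-greedy (each collector in turn takes its best remaining lot) gives $439, worse by 72.
Next-best assignment: Ivanova→Lot C, Leclerc→Lot G, Eriksen→Lot E, Rossi→Lot D = $485.
Swapping Leclerc↔Eriksen (Leclerc→Lot E $156, Eriksen→Lot C $40) loses 49.
Leclerc's own top lot is Lot E ($156), but forcing Leclerc→Lot E and reassigning the rest optimally gives only $473 — worse by 38.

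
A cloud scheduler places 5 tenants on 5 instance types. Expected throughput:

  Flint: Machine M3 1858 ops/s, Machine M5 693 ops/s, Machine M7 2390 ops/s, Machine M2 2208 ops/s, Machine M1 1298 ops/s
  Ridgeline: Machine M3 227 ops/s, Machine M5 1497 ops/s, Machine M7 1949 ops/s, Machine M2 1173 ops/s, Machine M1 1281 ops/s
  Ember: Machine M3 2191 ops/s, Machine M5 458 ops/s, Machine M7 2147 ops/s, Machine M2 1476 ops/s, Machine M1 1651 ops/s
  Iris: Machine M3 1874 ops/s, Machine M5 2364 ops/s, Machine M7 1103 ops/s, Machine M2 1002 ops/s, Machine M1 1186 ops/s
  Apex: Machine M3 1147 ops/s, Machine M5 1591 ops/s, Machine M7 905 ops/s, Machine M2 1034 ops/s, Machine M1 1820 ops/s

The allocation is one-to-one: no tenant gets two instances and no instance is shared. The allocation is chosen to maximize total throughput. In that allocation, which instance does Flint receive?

Treat this as an assignment problem: match each tenant to one instance.
Optimal: Flint→Machine M2 (2208 ops/s), Ridgeline→Machine M7 (1949 ops/s), Ember→Machine M3 (2191 ops/s), Iris→Machine M5 (2364 ops/s), Apex→Machine M1 (1820 ops/s) — total 2208+1949+2191+2364+1820 = 10532 ops/s.
Column-greedy (each instance in turn goes to its best remaining tenant) gives 9938 ops/s, worse by 594.
Next-best assignment: Flint→Machine M7, Ridgeline→Machine M2, Ember→Machine M3, Iris→Machine M5, Apex→Machine M1 = 9938 ops/s.
Swapping Ridgeline↔Apex (Ridgeline→Machine M1 1281 ops/s, Apex→Machine M7 905 ops/s) loses 1583.
Flint's own top instance is Machine M7 (2390 ops/s), but forcing Flint→Machine M7 and reassigning the rest optimally gives only 9938 ops/s — worse by 594.

Flint receives Machine M2.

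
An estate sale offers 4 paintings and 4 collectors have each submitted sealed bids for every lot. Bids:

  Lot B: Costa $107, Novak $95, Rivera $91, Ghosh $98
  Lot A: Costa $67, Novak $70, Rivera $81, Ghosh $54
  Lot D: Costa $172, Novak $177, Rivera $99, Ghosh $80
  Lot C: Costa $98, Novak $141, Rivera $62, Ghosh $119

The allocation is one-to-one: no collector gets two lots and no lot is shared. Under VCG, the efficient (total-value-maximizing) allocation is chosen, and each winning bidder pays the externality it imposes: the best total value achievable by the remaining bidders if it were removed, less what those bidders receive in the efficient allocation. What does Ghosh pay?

Efficient allocation: Costa→Lot D ($172), Novak→Lot C ($141), Rivera→Lot A ($81), Ghosh→Lot B ($98); total welfare W = $492.
Ghosh receives Lot B at value $98, so the others get W − 98 = $394.
Without Ghosh: best allocation of the remaining 3 bidders over all 4 lots is Costa→Lot D ($172), Novak→Lot C ($141), Rivera→Lot B ($91), total $404.
VCG payment = (others' best without Ghosh) − (others' welfare with Ghosh) = 404 − 394 = $10.

Ghosh pays $10.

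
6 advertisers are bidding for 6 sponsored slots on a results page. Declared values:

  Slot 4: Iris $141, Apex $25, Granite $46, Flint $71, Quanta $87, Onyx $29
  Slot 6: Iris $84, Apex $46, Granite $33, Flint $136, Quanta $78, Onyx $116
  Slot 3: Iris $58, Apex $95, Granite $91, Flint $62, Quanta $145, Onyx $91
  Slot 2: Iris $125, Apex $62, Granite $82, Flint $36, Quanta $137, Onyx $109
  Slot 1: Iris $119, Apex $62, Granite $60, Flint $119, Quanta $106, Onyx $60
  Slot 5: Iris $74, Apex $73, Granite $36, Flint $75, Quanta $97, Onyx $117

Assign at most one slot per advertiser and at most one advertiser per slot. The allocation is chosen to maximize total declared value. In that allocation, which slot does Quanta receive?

This is the linear assignment problem.
Optimal: Iris→Slot 4 ($141), Apex→Slot 3 ($95), Granite→Slot 1 ($60), Flint→Slot 6 ($136), Quanta→Slot 2 ($137), Onyx→Slot 5 ($117) — total 141+95+60+136+137+117 = $686.
Max-entry greedy (repeatedly take the single best remaining cell) gives $683, worse by 3.
Next-best assignment: Iris→Slot 4, Apex→Slot 1, Granite→Slot 3, Flint→Slot 6, Quanta→Slot 2, Onyx→Slot 5 = $684.
Swapping Apex↔Granite (Apex→Slot 1 $62, Granite→Slot 3 $91) loses 2.
Every other assignment is strictly worse.
Quanta's own top slot is Slot 3 ($145), but forcing Quanta→Slot 3 and reassigning the rest optimally gives only $683 — worse by 3.

Quanta receives Slot 2.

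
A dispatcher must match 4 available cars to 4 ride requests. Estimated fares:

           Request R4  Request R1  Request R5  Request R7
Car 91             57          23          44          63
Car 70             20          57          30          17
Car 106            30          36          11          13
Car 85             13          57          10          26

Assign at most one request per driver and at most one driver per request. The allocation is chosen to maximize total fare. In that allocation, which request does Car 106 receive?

Optimal: Car 91→Request R7 ($63), Car 70→Request R5 ($30), Car 106→Request R4 ($30), Car 85→Request R1 ($57) — total 63+30+30+57 = $180.
Car 106's own top request is Request R1 ($36), but forcing Car 106→Request R1 and reassigning the rest optimally gives only $149 — worse by 31.

Car 106 receives Request R4.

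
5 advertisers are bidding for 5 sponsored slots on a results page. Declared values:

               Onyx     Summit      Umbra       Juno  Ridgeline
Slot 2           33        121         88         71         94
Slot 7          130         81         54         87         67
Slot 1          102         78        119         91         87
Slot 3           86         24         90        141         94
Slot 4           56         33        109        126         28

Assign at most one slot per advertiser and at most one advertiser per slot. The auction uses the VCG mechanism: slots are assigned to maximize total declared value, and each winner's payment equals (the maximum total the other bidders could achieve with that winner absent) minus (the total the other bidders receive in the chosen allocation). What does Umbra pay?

Umbra pays $8.

Efficient allocation: Onyx→Slot 7 ($130), Summit→Slot 2 ($121), Umbra→Slot 1 ($119), Juno→Slot 4 ($126), Ridgeline→Slot 3 ($94); total welfare W = $590.
Umbra receives Slot 1 at value $119, so the others get W − 119 = $471.
Without Umbra: best allocation of the remaining 4 bidders over all 5 slots is Onyx→Slot 7 ($130), Summit→Slot 2 ($121), Juno→Slot 3 ($141), Ridgeline→Slot 1 ($87), total $479.
VCG payment = (others' best without Umbra) − (others' welfare with Umbra) = 479 − 471 = $8.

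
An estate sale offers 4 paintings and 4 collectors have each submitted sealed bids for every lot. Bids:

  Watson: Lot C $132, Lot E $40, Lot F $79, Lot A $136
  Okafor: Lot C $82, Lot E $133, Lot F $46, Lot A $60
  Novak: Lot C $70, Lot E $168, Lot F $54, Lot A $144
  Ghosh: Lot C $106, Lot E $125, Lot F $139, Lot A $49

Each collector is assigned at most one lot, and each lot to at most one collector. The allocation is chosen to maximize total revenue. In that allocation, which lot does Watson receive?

Watson receives Lot C.

This is the linear assignment problem.
Optimal: Watson→Lot C ($132), Okafor→Lot E ($133), Novak→Lot A ($144), Ghosh→Lot F ($139) — total 132+133+144+139 = $548.
Max-entry greedy (repeatedly take the single best remaining cell) gives $525, worse by 23.
No other one-to-one assignment exceeds $548.
Watson's own top lot is Lot A ($136), but forcing Watson→Lot A and reassigning the rest optimally gives only $525 — worse by 23.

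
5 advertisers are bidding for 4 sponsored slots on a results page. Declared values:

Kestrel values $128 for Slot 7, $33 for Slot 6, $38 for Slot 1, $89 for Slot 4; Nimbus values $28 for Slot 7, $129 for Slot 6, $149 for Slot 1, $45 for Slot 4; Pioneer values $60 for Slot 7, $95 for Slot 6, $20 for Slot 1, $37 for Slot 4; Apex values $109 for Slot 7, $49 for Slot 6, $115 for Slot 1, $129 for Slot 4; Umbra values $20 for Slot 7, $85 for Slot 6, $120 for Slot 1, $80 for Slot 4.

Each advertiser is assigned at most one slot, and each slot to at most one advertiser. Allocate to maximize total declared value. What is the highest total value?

Maximum total: $506

Optimal: Kestrel→Slot 7 ($128), Nimbus→Slot 6 ($129), Umbra→Slot 1 ($120), Apex→Slot 4 ($129) — total 128+129+120+129 = $506.
Swapping Nimbus↔Umbra (Nimbus→Slot 1 $149, Umbra→Slot 6 $85) loses 15.
Every other assignment is strictly worse.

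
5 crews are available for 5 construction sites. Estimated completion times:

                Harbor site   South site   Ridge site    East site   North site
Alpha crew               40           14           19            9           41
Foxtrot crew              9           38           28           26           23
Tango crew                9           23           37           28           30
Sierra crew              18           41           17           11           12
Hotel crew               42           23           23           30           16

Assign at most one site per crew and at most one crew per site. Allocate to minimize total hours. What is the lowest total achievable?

Optimal: Alpha crew→East site (9 hours), Foxtrot crew→Harbor site (9 hours), Tango crew→South site (23 hours), Sierra crew→Ridge site (17 hours), Hotel crew→North site (16 hours) — total 9+9+23+17+16 = 74 hours.
Column-greedy (each site in turn goes to its cheapest remaining crew) gives 84 hours, worse by 10.
Next-best assignment: Alpha crew→East site, Foxtrot crew→Harbor site, Tango crew→South site, Sierra crew→North site, Hotel crew→Ridge site = 76 hours.
Swapping Alpha crew↔Hotel crew (Alpha crew→North site 41 hours, Hotel crew→East site 30 hours) adds 46.
No other one-to-one assignment undercuts 74 hours.

Minimum total: 74 hours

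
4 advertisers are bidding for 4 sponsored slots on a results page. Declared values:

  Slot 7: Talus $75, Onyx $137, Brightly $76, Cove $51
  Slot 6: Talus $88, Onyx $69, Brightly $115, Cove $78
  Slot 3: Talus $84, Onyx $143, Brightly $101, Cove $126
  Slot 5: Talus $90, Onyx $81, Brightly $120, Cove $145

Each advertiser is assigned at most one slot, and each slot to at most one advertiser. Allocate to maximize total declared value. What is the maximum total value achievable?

Maximum total: $481

Optimal: Talus→Slot 3 ($84), Onyx→Slot 7 ($137), Brightly→Slot 6 ($115), Cove→Slot 5 ($145) — total 84+137+115+145 = $481.
Column-greedy (each slot in turn goes to its best remaining advertiser) gives $468, worse by 13.
Next-best assignment: Talus→Slot 7, Onyx→Slot 3, Brightly→Slot 6, Cove→Slot 5 = $478.
Swapping Onyx↔Talus (Onyx→Slot 3 $143, Talus→Slot 7 $75) loses 3.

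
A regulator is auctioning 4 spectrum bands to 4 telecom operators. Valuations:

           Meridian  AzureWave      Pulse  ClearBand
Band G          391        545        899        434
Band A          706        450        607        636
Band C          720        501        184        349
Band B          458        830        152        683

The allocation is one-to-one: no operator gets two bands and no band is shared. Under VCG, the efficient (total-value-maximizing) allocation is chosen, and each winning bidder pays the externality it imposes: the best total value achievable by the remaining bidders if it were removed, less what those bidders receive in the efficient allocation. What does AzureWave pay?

Efficient allocation: Meridian→Band C ($720M), AzureWave→Band B ($830M), Pulse→Band G ($899M), ClearBand→Band A ($636M); total welfare W = $3085M.
AzureWave receives Band B at value $830M, so the others get W − 830 = $2255M.
Without AzureWave: best allocation of the remaining 3 bidders over all 4 bands is Meridian→Band C ($720M), Pulse→Band G ($899M), ClearBand→Band B ($683M), total $2302M.
VCG payment = (others' best without AzureWave) − (others' welfare with AzureWave) = 2302 − 2255 = $47M.

AzureWave pays $47M.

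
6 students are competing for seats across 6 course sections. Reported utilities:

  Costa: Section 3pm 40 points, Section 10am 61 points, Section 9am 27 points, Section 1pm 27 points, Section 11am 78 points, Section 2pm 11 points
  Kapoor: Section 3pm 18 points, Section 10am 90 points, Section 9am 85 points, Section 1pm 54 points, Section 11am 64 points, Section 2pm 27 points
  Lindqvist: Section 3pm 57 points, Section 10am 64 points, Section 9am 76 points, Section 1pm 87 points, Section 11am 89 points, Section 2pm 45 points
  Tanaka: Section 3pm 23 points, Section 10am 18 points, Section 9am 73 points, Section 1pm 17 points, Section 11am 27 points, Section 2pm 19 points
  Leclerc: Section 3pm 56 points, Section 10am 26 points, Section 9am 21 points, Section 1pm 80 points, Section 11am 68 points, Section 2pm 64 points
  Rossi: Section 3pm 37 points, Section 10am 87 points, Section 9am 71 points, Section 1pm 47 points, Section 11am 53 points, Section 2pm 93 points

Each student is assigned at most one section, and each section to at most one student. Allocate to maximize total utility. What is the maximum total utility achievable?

Maximum total: 477 points

Optimal: Costa→Section 11am (78 points), Kapoor→Section 10am (90 points), Lindqvist→Section 1pm (87 points), Tanaka→Section 9am (73 points), Leclerc→Section 3pm (56 points), Rossi→Section 2pm (93 points) — total 78+90+87+73+56+93 = 477 points.
Column-greedy (each section in turn goes to its best remaining student) gives 471 points, worse by 6.
Checked against all permutations: 477 points is optimal.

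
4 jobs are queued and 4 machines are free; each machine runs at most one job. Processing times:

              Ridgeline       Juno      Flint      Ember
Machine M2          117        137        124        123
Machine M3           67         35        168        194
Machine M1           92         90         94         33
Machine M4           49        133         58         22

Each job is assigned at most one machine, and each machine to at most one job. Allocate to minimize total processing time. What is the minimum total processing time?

Minimum total: 241 min

This is a one-to-one assignment (minimum-cost bipartite matching).
Optimal: Ridgeline→Machine M4 (49 min), Juno→Machine M3 (35 min), Flint→Machine M2 (124 min), Ember→Machine M1 (33 min) — total 49+35+124+33 = 241 min.
Column-greedy (each machine in turn goes to its cheapest remaining job) gives 243 min, worse by 2.
Next-best assignment: Ridgeline→Machine M2, Juno→Machine M3, Flint→Machine M4, Ember→Machine M1 = 243 min.
No other one-to-one assignment undercuts 241 min.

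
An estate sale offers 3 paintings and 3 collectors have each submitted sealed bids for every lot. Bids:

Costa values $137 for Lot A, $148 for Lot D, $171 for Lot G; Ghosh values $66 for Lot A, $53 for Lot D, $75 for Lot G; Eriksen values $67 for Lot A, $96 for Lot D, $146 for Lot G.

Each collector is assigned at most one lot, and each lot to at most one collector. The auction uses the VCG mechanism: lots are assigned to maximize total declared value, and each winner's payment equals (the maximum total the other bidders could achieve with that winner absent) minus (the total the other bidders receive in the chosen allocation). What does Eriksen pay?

Eriksen pays $23.

Efficient allocation: Costa→Lot D ($148), Ghosh→Lot A ($66), Eriksen→Lot G ($146); total welfare W = $360.
Eriksen receives Lot G at value $146, so the others get W − 146 = $214.
Without Eriksen: best allocation of the remaining 2 bidders over all 3 lots is Costa→Lot G ($171), Ghosh→Lot A ($66), total $237.
VCG payment = (others' best without Eriksen) − (others' welfare with Eriksen) = 237 − 214 = $23.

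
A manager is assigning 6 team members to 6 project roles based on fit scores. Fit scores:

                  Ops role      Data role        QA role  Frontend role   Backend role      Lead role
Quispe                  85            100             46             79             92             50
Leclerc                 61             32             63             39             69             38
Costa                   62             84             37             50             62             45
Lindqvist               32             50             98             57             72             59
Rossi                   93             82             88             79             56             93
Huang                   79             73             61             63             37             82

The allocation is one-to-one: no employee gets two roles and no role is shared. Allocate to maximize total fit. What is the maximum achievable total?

Maximum total: 505 pts

This is the linear assignment problem.
Optimal: Quispe→Frontend role (79 pts), Leclerc→Backend role (69 pts), Costa→Data role (84 pts), Lindqvist→QA role (98 pts), Rossi→Ops role (93 pts), Huang→Lead role (82 pts) — total 79+69+84+98+93+82 = 505 pts.
No other one-to-one assignment exceeds 505 pts.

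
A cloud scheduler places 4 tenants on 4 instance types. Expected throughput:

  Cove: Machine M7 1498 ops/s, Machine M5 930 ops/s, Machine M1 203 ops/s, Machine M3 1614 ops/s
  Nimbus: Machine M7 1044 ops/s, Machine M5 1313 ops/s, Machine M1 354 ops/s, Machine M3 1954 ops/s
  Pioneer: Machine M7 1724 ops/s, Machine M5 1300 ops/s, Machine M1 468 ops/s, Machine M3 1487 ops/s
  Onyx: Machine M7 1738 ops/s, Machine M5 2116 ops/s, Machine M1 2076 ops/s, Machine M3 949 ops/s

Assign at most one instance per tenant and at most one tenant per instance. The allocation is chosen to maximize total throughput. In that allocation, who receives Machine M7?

Optimal: Cove→Machine M7 (1498 ops/s), Nimbus→Machine M3 (1954 ops/s), Pioneer→Machine M5 (1300 ops/s), Onyx→Machine M1 (2076 ops/s) — total 1498+1954+1300+2076 = 6828 ops/s.
Swapping Cove↔Nimbus (Cove→Machine M3 1614 ops/s, Nimbus→Machine M7 1044 ops/s) loses 794.
Cove's own top instance is Machine M3 (1614 ops/s), but forcing Cove→Machine M3 and reassigning the rest optimally gives only 6727 ops/s — worse by 101.

Cove receives Machine M7.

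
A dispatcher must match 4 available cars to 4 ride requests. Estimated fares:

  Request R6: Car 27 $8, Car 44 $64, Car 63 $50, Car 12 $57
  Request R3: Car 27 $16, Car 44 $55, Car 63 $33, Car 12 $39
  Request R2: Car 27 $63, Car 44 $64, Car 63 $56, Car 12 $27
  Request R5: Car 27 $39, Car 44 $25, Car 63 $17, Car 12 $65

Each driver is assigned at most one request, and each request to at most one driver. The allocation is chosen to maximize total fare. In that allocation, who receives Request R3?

Optimal: Car 27→Request R2 ($63), Car 44→Request R3 ($55), Car 63→Request R6 ($50), Car 12→Request R5 ($65) — total 63+55+50+65 = $233.
Row-greedy (each driver in turn takes its best remaining request) gives $225, worse by 8.
Swapping Car 27↔Car 44 (Car 27→Request R3 $16, Car 44→Request R2 $64) loses 38.
Car 44's own top request is Request R6 ($64), but forcing Car 44→Request R6 and reassigning the rest optimally gives only $225 — worse by 8.

Car 44 receives Request R3.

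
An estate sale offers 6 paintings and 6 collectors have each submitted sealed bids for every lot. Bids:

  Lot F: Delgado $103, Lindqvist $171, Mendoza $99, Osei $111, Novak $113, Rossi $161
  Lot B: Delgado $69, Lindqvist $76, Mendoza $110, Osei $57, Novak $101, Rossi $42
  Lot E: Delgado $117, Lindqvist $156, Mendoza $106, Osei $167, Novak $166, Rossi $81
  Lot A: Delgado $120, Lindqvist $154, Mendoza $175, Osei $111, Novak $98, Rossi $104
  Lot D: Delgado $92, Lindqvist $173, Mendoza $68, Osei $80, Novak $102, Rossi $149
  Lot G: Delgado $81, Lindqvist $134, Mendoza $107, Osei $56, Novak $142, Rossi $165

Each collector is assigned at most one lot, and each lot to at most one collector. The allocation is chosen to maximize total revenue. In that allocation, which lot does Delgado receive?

Delgado receives Lot B.

Optimal: Delgado→Lot B ($69), Lindqvist→Lot D ($173), Mendoza→Lot A ($175), Osei→Lot E ($167), Novak→Lot G ($142), Rossi→Lot F ($161) — total 69+173+175+167+142+161 = $887.
Max-entry greedy (repeatedly take the single best remaining cell) gives $862, worse by 25.
Swapping Rossi↔Mendoza (Rossi→Lot A $104, Mendoza→Lot F $99) loses 133.
No other one-to-one assignment exceeds $887.
Delgado's own top lot is Lot A ($120), but forcing Delgado→Lot A and reassigning the rest optimally gives only $873 — worse by 14.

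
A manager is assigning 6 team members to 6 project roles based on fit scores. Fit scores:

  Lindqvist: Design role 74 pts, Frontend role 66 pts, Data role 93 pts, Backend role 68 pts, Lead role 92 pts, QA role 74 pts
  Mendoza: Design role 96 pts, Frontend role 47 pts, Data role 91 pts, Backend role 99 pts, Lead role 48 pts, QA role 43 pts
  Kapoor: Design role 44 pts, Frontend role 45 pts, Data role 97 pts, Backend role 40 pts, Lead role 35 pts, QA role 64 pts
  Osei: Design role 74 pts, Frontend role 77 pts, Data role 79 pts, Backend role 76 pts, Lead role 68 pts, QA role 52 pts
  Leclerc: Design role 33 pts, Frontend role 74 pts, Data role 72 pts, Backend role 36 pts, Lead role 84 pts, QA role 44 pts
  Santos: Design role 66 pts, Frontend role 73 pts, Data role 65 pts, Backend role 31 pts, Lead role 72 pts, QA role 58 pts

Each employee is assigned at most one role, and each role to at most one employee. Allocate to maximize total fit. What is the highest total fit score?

Treat this as an assignment problem: match each employee to one role.
Optimal: Lindqvist→QA role (74 pts), Mendoza→Backend role (99 pts), Kapoor→Data role (97 pts), Osei→Design role (74 pts), Leclerc→Lead role (84 pts), Santos→Frontend role (73 pts) — total 74+99+97+74+84+73 = 501 pts.
Next-best assignment: Lindqvist→QA role, Mendoza→Design role, Kapoor→Data role, Osei→Backend role, Leclerc→Lead role, Santos→Frontend role = 500 pts.
Swapping Mendoza↔Santos (Mendoza→Frontend role 47 pts, Santos→Backend role 31 pts) loses 94.
No other one-to-one assignment exceeds 501 pts.

Max total: 501 pts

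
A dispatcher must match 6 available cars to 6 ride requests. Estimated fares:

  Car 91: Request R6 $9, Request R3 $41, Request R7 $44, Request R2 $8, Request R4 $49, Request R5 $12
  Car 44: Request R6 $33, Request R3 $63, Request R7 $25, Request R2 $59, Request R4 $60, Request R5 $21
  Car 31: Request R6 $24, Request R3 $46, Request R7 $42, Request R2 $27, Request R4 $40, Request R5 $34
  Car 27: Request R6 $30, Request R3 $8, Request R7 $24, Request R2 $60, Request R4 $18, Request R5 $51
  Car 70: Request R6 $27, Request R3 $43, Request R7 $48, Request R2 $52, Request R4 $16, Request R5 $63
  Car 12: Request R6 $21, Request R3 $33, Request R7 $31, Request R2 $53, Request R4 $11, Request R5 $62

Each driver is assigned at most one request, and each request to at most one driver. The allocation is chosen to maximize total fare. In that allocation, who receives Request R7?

Optimal: Car 91→Request R4 ($49), Car 44→Request R3 ($63), Car 31→Request R6 ($24), Car 27→Request R2 ($60), Car 70→Request R7 ($48), Car 12→Request R5 ($62) — total 49+63+24+60+48+62 = $306.
Column-greedy (each request in turn goes to its best remaining driver) gives $298, worse by 8.
Next-best assignment: Car 91→Request R4, Car 44→Request R3, Car 31→Request R7, Car 27→Request R2, Car 70→Request R6, Car 12→Request R5 = $303.
Swapping Car 44↔Car 70 (Car 44→Request R7 $25, Car 70→Request R3 $43) loses 43.
Checked against all permutations: $306 is optimal.
Car 70's own top request is Request R5 ($63), but forcing Car 70→Request R5 and reassigning the rest optimally gives only $300 — worse by 6.

Car 70 receives Request R7.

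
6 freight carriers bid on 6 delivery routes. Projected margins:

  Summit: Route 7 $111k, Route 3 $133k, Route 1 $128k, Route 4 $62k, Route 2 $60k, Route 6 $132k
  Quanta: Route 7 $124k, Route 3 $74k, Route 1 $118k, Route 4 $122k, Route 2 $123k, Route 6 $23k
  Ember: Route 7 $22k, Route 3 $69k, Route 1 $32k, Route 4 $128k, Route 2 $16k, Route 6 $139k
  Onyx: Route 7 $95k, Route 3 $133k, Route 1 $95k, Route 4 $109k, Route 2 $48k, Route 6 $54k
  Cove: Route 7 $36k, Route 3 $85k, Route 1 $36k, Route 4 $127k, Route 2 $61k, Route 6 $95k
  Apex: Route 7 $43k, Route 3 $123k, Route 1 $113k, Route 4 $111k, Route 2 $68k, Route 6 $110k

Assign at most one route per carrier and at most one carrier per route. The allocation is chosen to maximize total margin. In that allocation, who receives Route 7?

Summit receives Route 7.

Optimal: Summit→Route 7 ($111k), Quanta→Route 2 ($123k), Ember→Route 6 ($139k), Onyx→Route 3 ($133k), Cove→Route 4 ($127k), Apex→Route 1 ($113k) — total 111+123+139+133+127+113 = $746k.
Max-entry greedy (repeatedly take the single best remaining cell) gives $684k, worse by 62.
Checked against all permutations: $746k is optimal.
Summit's own top route is Route 3 ($133k), but forcing Summit→Route 3 and reassigning the rest optimally gives only $730k — worse by 16.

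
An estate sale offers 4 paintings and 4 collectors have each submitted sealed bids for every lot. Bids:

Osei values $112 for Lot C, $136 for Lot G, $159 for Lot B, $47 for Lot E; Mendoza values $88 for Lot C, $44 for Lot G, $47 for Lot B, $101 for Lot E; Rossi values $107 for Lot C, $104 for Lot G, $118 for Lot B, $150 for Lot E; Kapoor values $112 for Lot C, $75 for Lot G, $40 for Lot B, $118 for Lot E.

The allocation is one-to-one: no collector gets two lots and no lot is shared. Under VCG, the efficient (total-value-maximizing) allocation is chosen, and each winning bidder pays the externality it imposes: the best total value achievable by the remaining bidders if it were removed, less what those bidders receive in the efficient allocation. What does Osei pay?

Efficient allocation: Osei→Lot B ($159), Mendoza→Lot E ($101), Rossi→Lot G ($104), Kapoor→Lot C ($112); total welfare W = $476.
Osei receives Lot B at value $159, so the others get W − 159 = $317.
Without Osei: best allocation of the remaining 3 bidders over all 4 lots is Mendoza→Lot E ($101), Rossi→Lot B ($118), Kapoor→Lot C ($112), total $331.
VCG payment = (others' best without Osei) − (others' welfare with Osei) = 331 − 317 = $14.

Osei pays $14.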